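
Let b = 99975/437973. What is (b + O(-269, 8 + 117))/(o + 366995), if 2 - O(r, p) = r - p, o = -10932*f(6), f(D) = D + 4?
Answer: 57845761/37618230925 ≈ 0.0015377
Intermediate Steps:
f(D) = 4 + D
b = 33325/145991 (b = 99975*(1/437973) = 33325/145991 ≈ 0.22827)
o = -109320 (o = -10932*(4 + 6) = -10932*10 = -109320)
O(r, p) = 2 + p - r (O(r, p) = 2 - (r - p) = 2 + (p - r) = 2 + p - r)
(b + O(-269, 8 + 117))/(o + 366995) = (33325/145991 + (2 + (8 + 117) - 1*(-269)))/(-109320 + 366995) = (33325/145991 + (2 + 125 + 269))/257675 = (33325/145991 + 396)*(1/257675) = (57845761/145991)*(1/257675) = 57845761/37618230925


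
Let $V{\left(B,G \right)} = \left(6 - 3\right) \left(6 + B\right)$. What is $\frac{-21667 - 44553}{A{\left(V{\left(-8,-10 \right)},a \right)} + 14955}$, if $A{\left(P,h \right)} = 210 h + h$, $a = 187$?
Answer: $- \frac{16555}{13603} \approx -1.217$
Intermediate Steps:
$V{\left(B,G \right)} = 18 + 3 B$ ($V{\left(B,G \right)} = 3 \left(6 + B\right) = 18 + 3 B$)
$A{\left(P,h \right)} = 211 h$
$\frac{-21667 - 44553}{A{\left(V{\left(-8,-10 \right)},a \right)} + 14955} = \frac{-21667 - 44553}{211 \cdot 187 + 14955} = - \frac{66220}{39457 + 14955} = - \frac{66220}{54412} = \left(-66220\right) \frac{1}{54412} = - \frac{16555}{13603}$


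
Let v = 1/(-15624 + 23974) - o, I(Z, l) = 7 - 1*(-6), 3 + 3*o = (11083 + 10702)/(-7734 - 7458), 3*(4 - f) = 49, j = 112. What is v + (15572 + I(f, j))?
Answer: 2965791937963/190279800 ≈ 15586.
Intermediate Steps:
f = -37/3 (f = 4 - ⅓*49 = 4 - 49/3 = -37/3 ≈ -12.333)
o = -67361/45576 (o = -1 + ((11083 + 10702)/(-7734 - 7458))/3 = -1 + (21785/(-15192))/3 = -1 + (21785*(-1/15192))/3 = -1 + (⅓)*(-21785/15192) = -1 - 21785/45576 = -67361/45576 ≈ -1.4780)
I(Z, l) = 13 (I(Z, l) = 7 + 6 = 13)
v = 281254963/190279800 (v = 1/(-15624 + 23974) - 1*(-67361/45576) = 1/8350 + 67361/45576 = 281254963/190279800 ≈ 1.4781)
v + (15572 + I(f, j)) = 281254963/190279800 + (15572 + 13) = 281254963/190279800 + 15585 = 2965791937963/190279800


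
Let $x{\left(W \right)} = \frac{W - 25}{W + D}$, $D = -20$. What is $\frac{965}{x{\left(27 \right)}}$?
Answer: $\frac{6755}{2} \approx 3377.5$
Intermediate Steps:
$x{\left(W \right)} = \frac{-25 + W}{-20 + W}$ ($x{\left(W \right)} = \frac{W - 25}{W - 20} = \frac{-25 + W}{-20 + W}$)
$\frac{965}{x{\left(27 \right)}} = \frac{965}{\frac{1}{-20 + 27} \left(-25 + 27\right)} = \frac{965}{\frac{1}{7} \cdot 2} = \frac{965}{\frac{2}{7}} = 965 \cdot \frac{7}{2} = \frac{6755}{2}$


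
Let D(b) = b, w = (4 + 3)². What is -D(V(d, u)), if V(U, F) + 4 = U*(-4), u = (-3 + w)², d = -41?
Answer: -160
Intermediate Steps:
w = 49 (w = 7² = 49)
u = 2116 (u = (-3 + 49)² = 46² = 2116)
V(U, F) = -4 - 4*U (V(U, F) = -4 + U*(-4) = -4 - 4*U)
-D(V(d, u)) = -(-4 - 4*(-41)) = -(-4 + 164) = -1*160 = -160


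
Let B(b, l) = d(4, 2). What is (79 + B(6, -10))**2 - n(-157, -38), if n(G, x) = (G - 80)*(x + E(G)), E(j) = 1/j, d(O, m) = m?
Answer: -384102/157 ≈ -2446.5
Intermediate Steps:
B(b, l) = 2
n(G, x) = (-80 + G)*(x + 1/G) (n(G, x) = (G - 80)*(x + 1/G) = (-80 + G)*(x + 1/G))
(79 + B(6, -10))**2 - n(-157, -38) = (79 + 2)**2 - (1 - 80*(-38) - 80/(-157) - 157*(-38)) = 81**2 - (1 + 3040 - 80*(-1/157) + 5966) = 6561 - (1 + 3040 + 80/157 + 5966) = 6561 - 1*1414179/157 = 6561 - 1414179/157 = -384102/157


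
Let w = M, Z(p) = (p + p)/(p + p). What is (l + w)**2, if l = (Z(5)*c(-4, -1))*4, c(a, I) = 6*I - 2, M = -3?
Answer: 1225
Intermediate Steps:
Z(p) = 1 (Z(p) = (2*p)/((2*p)) = (2*p)*(1/(2*p)) = 1)
c(a, I) = -2 + 6*I
w = -3
l = -32 (l = (1*(-2 + 6*(-1)))*4 = (1*(-2 - 6))*4 = (1*(-8))*4 = -8*4 = -32)
(l + w)**2 = (-32 - 3)**2 = (-35)**2 = 1225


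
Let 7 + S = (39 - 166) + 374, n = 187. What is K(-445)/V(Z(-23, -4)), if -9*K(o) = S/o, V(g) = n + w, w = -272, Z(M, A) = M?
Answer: -16/22695 ≈ -0.00070500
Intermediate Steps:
S = 240 (S = -7 + ((39 - 166) + 374) = -7 + (-127 + 374) = -7 + 247 = 240)
V(g) = -85 (V(g) = 187 - 272 = -85)
K(o) = -80/(3*o)
K(-445)/V(Z(-23, -4)) = -80/3/(-445)/(-85) = -80/3*(-1/445)*(-1/85) = (16/267)*(-1/85) = -16/22695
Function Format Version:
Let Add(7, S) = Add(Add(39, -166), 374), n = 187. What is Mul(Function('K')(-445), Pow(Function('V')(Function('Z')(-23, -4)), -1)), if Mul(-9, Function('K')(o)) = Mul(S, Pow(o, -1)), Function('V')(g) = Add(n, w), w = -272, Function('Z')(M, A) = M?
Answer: Rational(-16, 22695) ≈ -0.00070500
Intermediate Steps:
S = 240 (S = Add(-7, Add(Add(39, -166), 374)) = Add(-7, Add(-127, 374)) = Add(-7, 247) = 240)
Function('V')(g) = -85 (Function('V')(g) = Add(187, -272) = -85)
Function('K')(o) = Mul(Rational(-80, 3), Pow(o, -1)) (Function('K')(o) = Mul(Rational(-1, 9), Mul(240, Pow(o, -1))) = Mul(Rational(-80, 3), Pow(o, -1)))
Mul(Function('K')(-445), Pow(Function('V')(Function('Z')(-23, -4)), -1)) = Mul(Mul(Rational(-80, 3), Pow(-445, -1)), Pow(-85, -1)) = Mul(Mul(Rational(-80, 3), Rational(-1, 445)), Rational(-1, 85)) = Mul(Rational(16, 267), Rational(-1, 85)) = Rational(-16, 22695)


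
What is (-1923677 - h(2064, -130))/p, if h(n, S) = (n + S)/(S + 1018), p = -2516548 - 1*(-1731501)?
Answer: 854113555/348560868 ≈ 2.4504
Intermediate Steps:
p = -785047 (p = -2516548 + 1731501 = -785047)
h(n, S) = (S + n)/(1018 + S)
(-1923677 - h(2064, -130))/p = (-1923677 - (-130 + 2064)/(1018 - 130))/(-785047) = (-1923677 - 1934/888)*(-1/785047) = (-1923677 - 1*967/444)*(-1/785047) = (-1923677 - 967/444)*(-1/785047) = -854113555/444*(-1/785047) = 854113555/348560868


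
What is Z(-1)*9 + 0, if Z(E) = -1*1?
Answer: -9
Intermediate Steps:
Z(E) = -1
Z(-1)*9 + 0 = -1*9 + 0 = -9 + 0 = -9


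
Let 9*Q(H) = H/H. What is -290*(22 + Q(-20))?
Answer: -57710/9 ≈ -6412.2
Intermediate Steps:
Q(H) = ⅑ (Q(H) = (H/H)/9 = (⅑)*1 = ⅑)
-290*(22 + Q(-20)) = -290*(22 + ⅑) = -290*199/9 = -57710/9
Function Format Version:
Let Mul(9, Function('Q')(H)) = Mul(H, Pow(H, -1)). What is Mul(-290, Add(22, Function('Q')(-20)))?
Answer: Rational(-57710, 9) ≈ -6412.2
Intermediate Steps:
Function('Q')(H) = Rational(1, 9) (Function('Q')(H) = Mul(Rational(1, 9), Mul(H, Pow(H, -1))) = Mul(Rational(1, 9), 1) = Rational(1, 9))
Mul(-290, Add(22, Function('Q')(-20))) = Mul(-290, Add(22, Rational(1, 9))) = Mul(-290, Rational(199, 9)) = Rational(-57710, 9)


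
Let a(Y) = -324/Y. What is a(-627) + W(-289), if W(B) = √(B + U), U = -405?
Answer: 108/209 + I*√694 ≈ 0.51675 + 26.344*I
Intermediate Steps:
W(B) = √(-405 + B) (W(B) = √(B - 405) = √(-405 + B))
a(-627) + W(-289) = -324/(-627) + √(-405 - 289) = -324*(-1/627) + √(-694) = 108/209 + I*√694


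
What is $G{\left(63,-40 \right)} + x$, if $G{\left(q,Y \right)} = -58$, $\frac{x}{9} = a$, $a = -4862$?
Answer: $-43816$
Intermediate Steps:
$x = -43758$ ($x = 9 \left(-4862\right) = -43758$)
$G{\left(63,-40 \right)} + x = -58 - 43758 = -43816$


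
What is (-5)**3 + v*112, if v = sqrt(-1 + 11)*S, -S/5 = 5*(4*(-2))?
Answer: -125 + 22400*sqrt(10) ≈ 70710.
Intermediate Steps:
S = 200 (S = -25*4*(-2) = -25*(-8) = -5*(-40) = 200)
v = 200*sqrt(10) (v = sqrt(-1 + 11)*200 = sqrt(10)*200 = 200*sqrt(10) ≈ 632.46)
(-5)**3 + v*112 = (-5)**3 + (200*sqrt(10))*112 = -125 + 22400*sqrt(10)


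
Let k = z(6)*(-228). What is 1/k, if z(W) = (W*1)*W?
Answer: -1/8208 ≈ -0.00012183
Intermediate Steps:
z(W) = W² (z(W) = W*W = W²)
k = -8208 (k = 6²*(-228) = 36*(-228) = -8208)
1/k = 1/(-8208) = -1/8208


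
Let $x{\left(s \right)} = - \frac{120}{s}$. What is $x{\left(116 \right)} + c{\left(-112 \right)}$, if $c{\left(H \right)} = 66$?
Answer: $\frac{1884}{29} \approx 64.966$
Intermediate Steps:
$x{\left(116 \right)} + c{\left(-112 \right)} = - \frac{120}{116} + 66 = \left(-120\right) \frac{1}{116} + 66 = - \frac{30}{29} + 66 = \frac{1884}{29}$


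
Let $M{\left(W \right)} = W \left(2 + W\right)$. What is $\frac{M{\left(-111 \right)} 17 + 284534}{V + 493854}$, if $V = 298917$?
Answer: $\frac{70031}{113253} \approx 0.61836$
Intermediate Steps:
$\frac{M{\left(-111 \right)} 17 + 284534}{V + 493854} = \frac{- 111 \left(2 - 111\right) 17 + 284534}{298917 + 493854} = \frac{\left(-111\right) \left(-109\right) 17 + 284534}{792771} = \left(12099 \cdot 17 + 284534\right) \frac{1}{792771} = \left(205683 + 284534\right) \frac{1}{792771} = 490217 \cdot \frac{1}{792771} = \frac{70031}{113253}$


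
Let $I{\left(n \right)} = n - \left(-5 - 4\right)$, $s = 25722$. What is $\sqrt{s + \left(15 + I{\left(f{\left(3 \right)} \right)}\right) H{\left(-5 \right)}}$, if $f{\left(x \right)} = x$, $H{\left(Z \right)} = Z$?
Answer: $3 \sqrt{2843} \approx 159.96$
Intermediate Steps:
$I{\left(n \right)} = 9 + n$ ($I{\left(n \right)} = n - -9 = n + 9 = 9 + n$)
$\sqrt{s + \left(15 + I{\left(f{\left(3 \right)} \right)}\right) H{\left(-5 \right)}} = \sqrt{25722 + \left(15 + \left(9 + 3\right)\right) \left(-5\right)} = \sqrt{25722 + \left(15 + 12\right) \left(-5\right)} = \sqrt{25722 + 27 \left(-5\right)} = \sqrt{25722 - 135} = \sqrt{25587} = 3 \sqrt{2843}$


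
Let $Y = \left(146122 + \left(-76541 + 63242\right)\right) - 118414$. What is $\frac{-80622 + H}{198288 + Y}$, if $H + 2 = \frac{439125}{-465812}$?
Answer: $- \frac{37556065813}{99076814964} \approx -0.37906$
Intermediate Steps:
$Y = 14409$ ($Y = \left(146122 - 13299\right) - 118414 = 132823 - 118414 = 14409$)
$H = - \frac{1370749}{465812}$ ($H = -2 + \frac{439125}{-465812} = -2 + 439125 \left(- \frac{1}{465812}\right) = -2 - \frac{439125}{465812} = - \frac{1370749}{465812} \approx -2.9427$)
$\frac{-80622 + H}{198288 + Y} = \frac{-80622 - \frac{1370749}{465812}}{198288 + 14409} = - \frac{37556065813}{465812 \cdot 212697} = \left(- \frac{37556065813}{465812}\right) \frac{1}{212697} = - \frac{37556065813}{99076814964}$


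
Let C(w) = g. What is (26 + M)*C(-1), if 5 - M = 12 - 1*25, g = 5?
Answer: 220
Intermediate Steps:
C(w) = 5
M = 18 (M = 5 - (12 - 1*25) = 5 - (12 - 25) = 5 - 1*(-13) = 5 + 13 = 18)
(26 + M)*C(-1) = (26 + 18)*5 = 44*5 = 220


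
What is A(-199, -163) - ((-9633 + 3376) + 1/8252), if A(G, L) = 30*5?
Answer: 52870563/8252 ≈ 6407.0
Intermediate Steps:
A(G, L) = 150
A(-199, -163) - ((-9633 + 3376) + 1/8252) = 150 - ((-9633 + 3376) + 1/8252) = 150 - (-6257 + 1/8252) = 150 - 1*(-51632763/8252) = 150 + 51632763/8252 = 52870563/8252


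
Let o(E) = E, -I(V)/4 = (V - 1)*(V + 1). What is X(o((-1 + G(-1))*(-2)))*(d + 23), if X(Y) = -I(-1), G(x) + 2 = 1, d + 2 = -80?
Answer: 0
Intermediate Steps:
d = -82 (d = -2 - 80 = -82)
I(V) = -4*(1 + V)*(-1 + V) (I(V) = -4*(V - 1)*(V + 1) = -4*(-1 + V)*(1 + V) = -4*(1 + V)*(-1 + V))
G(x) = -1 (G(x) = -2 + 1 = -1)
X(Y) = 0 (X(Y) = -(4 - 4*(-1)²) = -(4 - 4*1) = -(4 - 4) = -1*0 = 0)
X(o((-1 + G(-1))*(-2)))*(d + 23) = 0*(-82 + 23) = 0*(-59) = 0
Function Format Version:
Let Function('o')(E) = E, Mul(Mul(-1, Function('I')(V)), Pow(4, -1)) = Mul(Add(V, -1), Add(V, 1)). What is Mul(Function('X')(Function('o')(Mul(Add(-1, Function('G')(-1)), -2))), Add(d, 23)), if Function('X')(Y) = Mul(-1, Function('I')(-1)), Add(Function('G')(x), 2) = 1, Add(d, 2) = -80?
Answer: 0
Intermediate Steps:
d = -82 (d = Add(-2, -80) = -82)
Function('I')(V) = Mul(-4, Add(1, V), Add(-1, V)) (Function('I')(V) = Mul(-4, Mul(Add(V, -1), Add(V, 1))) = Mul(-4, Mul(Add(-1, V), Add(1, V))) = Mul(-4, Mul(Add(1, V), Add(-1, V))) = Mul(-4, Add(1, V), Add(-1, V)))
Function('G')(x) = -1 (Function('G')(x) = Add(-2, 1) = -1)
Function('X')(Y) = 0 (Function('X')(Y) = Mul(-1, Add(4, Mul(-4, Pow(-1, 2)))) = Mul(-1, Add(4, Mul(-4, 1))) = Mul(-1, Add(4, -4)) = Mul(-1, 0) = 0)
Mul(Function('X')(Function('o')(Mul(Add(-1, Function('G')(-1)), -2))), Add(d, 23)) = Mul(0, Add(-82, 23)) = Mul(0, -59) = 0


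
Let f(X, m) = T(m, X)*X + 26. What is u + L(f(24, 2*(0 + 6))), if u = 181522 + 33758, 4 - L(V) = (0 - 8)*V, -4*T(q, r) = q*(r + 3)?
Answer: 199940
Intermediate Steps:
T(q, r) = -q*(3 + r)/4 (T(q, r) = -q*(r + 3)/4 = -q*(3 + r)/4)
f(X, m) = 26 - X*m*(3 + X)/4 (f(X, m) = (-m*(3 + X)/4)*X + 26 = -X*m*(3 + X)/4 + 26 = 26 - X*m*(3 + X)/4)
L(V) = 4 + 8*V (L(V) = 4 - (0 - 8)*V = 4 - (-8)*V = 4 + 8*V)
u = 215280
u + L(f(24, 2*(0 + 6))) = 215280 + (4 + 8*(26 - ¼*24*2*(0 + 6)*(3 + 24))) = 215280 + (4 + 8*(26 - ¼*24*2*6*27)) = 215280 + (4 + 8*(26 - ¼*24*12*27)) = 215280 + (4 + 8*(26 - 1944)) = 215280 + (4 + 8*(-1918)) = 215280 + (4 - 15344) = 215280 - 15340 = 199940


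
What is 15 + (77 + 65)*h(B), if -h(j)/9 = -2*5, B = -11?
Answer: 12795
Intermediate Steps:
h(j) = 90 (h(j) = -(-18)*5 = -9*(-10) = 90)
15 + (77 + 65)*h(B) = 15 + (77 + 65)*90 = 15 + 142*90 = 15 + 12780 = 12795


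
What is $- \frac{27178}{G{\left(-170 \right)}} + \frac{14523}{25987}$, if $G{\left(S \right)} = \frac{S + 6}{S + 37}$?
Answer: $- \frac{46966075733}{2130934} \approx -22040.0$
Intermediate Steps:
$G{\left(S \right)} = \frac{6 + S}{37 + S}$
$- \frac{27178}{G{\left(-170 \right)}} + \frac{14523}{25987} = - \frac{27178}{\frac{1}{37 - 170} \left(6 - 170\right)} + \frac{14523}{25987} = - \frac{27178}{\frac{1}{-133} \left(-164\right)} + 14523 \cdot \frac{1}{25987} = - \frac{27178}{\left(- \frac{1}{133}\right) \left(-164\right)} + \frac{14523}{25987} = - \frac{27178}{\frac{164}{133}} + \frac{14523}{25987} = \left(-27178\right) \frac{133}{164} + \frac{14523}{25987} = - \frac{1807337}{82} + \frac{14523}{25987} = - \frac{46966075733}{2130934}$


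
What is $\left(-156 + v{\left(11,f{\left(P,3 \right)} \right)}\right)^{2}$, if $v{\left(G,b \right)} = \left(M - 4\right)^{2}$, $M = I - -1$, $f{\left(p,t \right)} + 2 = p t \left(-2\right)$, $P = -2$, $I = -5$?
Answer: $8464$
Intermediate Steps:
$f{\left(p,t \right)} = -2 - 2 p t$ ($f{\left(p,t \right)} = -2 + p t \left(-2\right) = -2 - 2 p t$)
$M = -4$ ($M = -5 - -1 = -5 + 1 = -4$)
$v{\left(G,b \right)} = 64$ ($v{\left(G,b \right)} = \left(-4 - 4\right)^{2} = \left(-8\right)^{2} = 64$)
$\left(-156 + v{\left(11,f{\left(P,3 \right)} \right)}\right)^{2} = \left(-156 + 64\right)^{2} = \left(-92\right)^{2} = 8464$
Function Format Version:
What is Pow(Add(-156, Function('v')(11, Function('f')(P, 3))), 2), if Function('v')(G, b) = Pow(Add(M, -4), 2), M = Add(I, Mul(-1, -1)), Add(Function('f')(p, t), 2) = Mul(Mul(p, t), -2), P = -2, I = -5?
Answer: 8464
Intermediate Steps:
Function('f')(p, t) = Add(-2, Mul(-2, p, t)) (Function('f')(p, t) = Add(-2, Mul(Mul(p, t), -2)) = Add(-2, Mul(-2, p, t)))
M = -4 (M = Add(-5, Mul(-1, -1)) = Add(-5, 1) = -4)
Function('v')(G, b) = 64 (Function('v')(G, b) = Pow(Add(-4, -4), 2) = Pow(-8, 2) = 64)
Pow(Add(-156, Function('v')(11, Function('f')(P, 3))), 2) = Pow(Add(-156, 64), 2) = Pow(-92, 2) = 8464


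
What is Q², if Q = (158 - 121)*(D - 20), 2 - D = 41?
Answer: 4765489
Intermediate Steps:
D = -39 (D = 2 - 1*41 = 2 - 41 = -39)
Q = -2183 (Q = (158 - 121)*(-39 - 20) = 37*(-59) = -2183)
Q² = (-2183)² = 4765489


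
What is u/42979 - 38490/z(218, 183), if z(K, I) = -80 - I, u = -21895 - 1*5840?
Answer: 1646967405/11303477 ≈ 145.70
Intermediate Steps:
u = -27735 (u = -21895 - 5840 = -27735)
u/42979 - 38490/z(218, 183) = -27735/42979 - 38490/(-80 - 1*183) = -27735*1/42979 - 38490/(-80 - 183) = -27735/42979 - 38490/(-263) = -27735/42979 - 38490*(-1/263) = -27735/42979 + 38490/263 = 1646967405/11303477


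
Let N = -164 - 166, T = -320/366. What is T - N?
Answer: 60230/183 ≈ 329.13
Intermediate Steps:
T = -160/183 (T = -320*1/366 = -160/183 ≈ -0.87432)
N = -330
T - N = -160/183 - 1*(-330) = -160/183 + 330 = 60230/183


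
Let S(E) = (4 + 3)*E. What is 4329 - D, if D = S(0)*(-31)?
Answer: 4329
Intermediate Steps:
S(E) = 7*E
D = 0 (D = (7*0)*(-31) = 0*(-31) = 0)
4329 - D = 4329 - 1*0 = 4329 + 0 = 4329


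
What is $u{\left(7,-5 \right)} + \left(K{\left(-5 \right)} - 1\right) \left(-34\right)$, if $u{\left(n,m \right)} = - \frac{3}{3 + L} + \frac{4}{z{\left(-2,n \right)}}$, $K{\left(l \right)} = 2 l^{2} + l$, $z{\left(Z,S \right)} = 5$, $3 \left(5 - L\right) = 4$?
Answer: $- \frac{29913}{20} \approx -1495.7$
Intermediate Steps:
$L = \frac{11}{3}$ ($L = 5 - \frac{4}{3} = \frac{11}{3} \approx 3.6667$)
$K{\left(l \right)} = l + 2 l^{2}$
$u{\left(n,m \right)} = \frac{7}{20}$ ($u{\left(n,m \right)} = - \frac{3}{3 + \frac{11}{3}} + \frac{4}{5} = - \frac{3}{\frac{20}{3}} + 4 \cdot \frac{1}{5} = \left(-3\right) \frac{3}{20} + \frac{4}{5} = - \frac{9}{20} + \frac{4}{5} = \frac{7}{20}$)
$u{\left(7,-5 \right)} + \left(K{\left(-5 \right)} - 1\right) \left(-34\right) = \frac{7}{20} + \left(- 5 \left(1 + 2 \left(-5\right)\right) - 1\right) \left(-34\right) = \frac{7}{20} + \left(- 5 \left(1 - 10\right) - 1\right) \left(-34\right) = \frac{7}{20} + \left(\left(-5\right) \left(-9\right) - 1\right) \left(-34\right) = \frac{7}{20} + \left(45 - 1\right) \left(-34\right) = \frac{7}{20} + 44 \left(-34\right) = \frac{7}{20} - 1496 = - \frac{29913}{20}$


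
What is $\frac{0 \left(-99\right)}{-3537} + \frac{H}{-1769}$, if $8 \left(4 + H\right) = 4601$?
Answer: $- \frac{4569}{14152} \approx -0.32285$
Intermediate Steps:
$H = \frac{4569}{8}$ ($H = -4 + \frac{1}{8} \cdot 4601 = -4 + \frac{4601}{8} = \frac{4569}{8} \approx 571.13$)
$\frac{0 \left(-99\right)}{-3537} + \frac{H}{-1769} = \frac{0 \left(-99\right)}{-3537} + \frac{4569}{8 \left(-1769\right)} = 0 \left(- \frac{1}{3537}\right) + \frac{4569}{8} \left(- \frac{1}{1769}\right) = 0 - \frac{4569}{14152} = - \frac{4569}{14152}$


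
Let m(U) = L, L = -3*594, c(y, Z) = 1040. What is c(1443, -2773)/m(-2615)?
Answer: -520/891 ≈ -0.58361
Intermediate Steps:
L = -1782
m(U) = -1782
c(1443, -2773)/m(-2615) = 1040/(-1782) = 1040*(-1/1782) = -520/891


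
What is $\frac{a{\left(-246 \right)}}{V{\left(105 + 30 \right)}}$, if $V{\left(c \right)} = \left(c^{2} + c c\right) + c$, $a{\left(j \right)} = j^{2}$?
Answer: $\frac{6724}{4065} \approx 1.6541$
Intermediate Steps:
$V{\left(c \right)} = c + 2 c^{2}$ ($V{\left(c \right)} = \left(c^{2} + c^{2}\right) + c = 2 c^{2} + c = c + 2 c^{2}$)
$\frac{a{\left(-246 \right)}}{V{\left(105 + 30 \right)}} = \frac{\left(-246\right)^{2}}{\left(105 + 30\right) \left(1 + 2 \left(105 + 30\right)\right)} = \frac{60516}{135 \left(1 + 2 \cdot 135\right)} = \frac{60516}{135 \left(1 + 270\right)} = \frac{60516}{135 \cdot 271} = \frac{60516}{36585} = 60516 \cdot \frac{1}{36585} = \frac{6724}{4065}$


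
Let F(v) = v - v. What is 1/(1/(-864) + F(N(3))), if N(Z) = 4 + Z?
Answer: -864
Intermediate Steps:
F(v) = 0
1/(1/(-864) + F(N(3))) = 1/(1/(-864) + 0) = 1/(-1/864 + 0) = 1/(-1/864) = -864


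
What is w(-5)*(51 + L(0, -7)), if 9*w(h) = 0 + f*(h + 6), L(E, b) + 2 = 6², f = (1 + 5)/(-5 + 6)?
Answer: 170/3 ≈ 56.667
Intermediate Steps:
f = 6 (f = 6/1 = 6*1 = 6)
L(E, b) = 34 (L(E, b) = -2 + 6² = -2 + 36 = 34)
w(h) = 4 + 2*h/3 (w(h) = (0 + 6*(h + 6))/9 = (0 + 6*(6 + h))/9 = (0 + (36 + 6*h))/9 = (36 + 6*h)/9 = 4 + 2*h/3)
w(-5)*(51 + L(0, -7)) = (4 + (⅔)*(-5))*(51 + 34) = (4 - 10/3)*85 = (⅔)*85 = 170/3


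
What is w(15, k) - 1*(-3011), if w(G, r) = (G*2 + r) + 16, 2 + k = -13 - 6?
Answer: 3036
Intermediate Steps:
k = -21 (k = -2 + (-13 - 6) = -2 - 19 = -21)
w(G, r) = 16 + r + 2*G (w(G, r) = (2*G + r) + 16 = (r + 2*G) + 16 = 16 + r + 2*G)
w(15, k) - 1*(-3011) = (16 - 21 + 2*15) - 1*(-3011) = (16 - 21 + 30) + 3011 = 25 + 3011 = 3036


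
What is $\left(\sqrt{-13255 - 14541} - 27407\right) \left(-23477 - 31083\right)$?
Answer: $1495325920 - 109120 i \sqrt{6949} \approx 1.4953 \cdot 10^{9} - 9.0963 \cdot 10^{6} i$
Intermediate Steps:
$\left(\sqrt{-13255 - 14541} - 27407\right) \left(-23477 - 31083\right) = \left(\sqrt{-27796} - 27407\right) \left(-54560\right) = \left(2 i \sqrt{6949} - 27407\right) \left(-54560\right) = \left(-27407 + 2 i \sqrt{6949}\right) \left(-54560\right) = 1495325920 - 109120 i \sqrt{6949}$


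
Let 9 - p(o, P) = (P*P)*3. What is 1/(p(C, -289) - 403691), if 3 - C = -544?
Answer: -1/654245 ≈ -1.5285e-6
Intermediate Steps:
C = 547 (C = 3 - 1*(-544) = 3 + 544 = 547)
p(o, P) = 9 - 3*P² (p(o, P) = 9 - P*P*3 = 9 - P²*3 = 9 - 3*P²)
1/(p(C, -289) - 403691) = 1/((9 - 3*(-289)²) - 403691) = 1/((9 - 3*83521) - 403691) = 1/((9 - 250563) - 403691) = 1/(-250554 - 403691) = 1/(-654245) = -1/654245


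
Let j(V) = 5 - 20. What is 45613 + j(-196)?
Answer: 45598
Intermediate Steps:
j(V) = -15
45613 + j(-196) = 45613 - 15 = 45598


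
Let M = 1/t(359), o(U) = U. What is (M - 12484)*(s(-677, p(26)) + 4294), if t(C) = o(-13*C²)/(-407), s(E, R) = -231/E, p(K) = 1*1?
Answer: -60809470033868305/1134281681 ≈ -5.3611e+7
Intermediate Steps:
p(K) = 1
t(C) = 13*C²/407 (t(C) = -13*C²/(-407) = -13*C²*(-1/407) = 13*C²/407)
M = 407/1675453 (M = 1/((13/407)*359²) = 1/((13/407)*128881) = 1/(1675453/407) = 407/1675453 ≈ 0.00024292)
(M - 12484)*(s(-677, p(26)) + 4294) = (407/1675453 - 12484)*(-231/(-677) + 4294) = -20916354845*(-231*(-1/677) + 4294)/1675453 = -20916354845*(231/677 + 4294)/1675453 = -20916354845/1675453*2907269/677 = -60809470033868305/1134281681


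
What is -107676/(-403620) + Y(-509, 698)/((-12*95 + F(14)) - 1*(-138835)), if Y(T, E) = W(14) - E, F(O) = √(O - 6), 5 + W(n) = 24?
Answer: 166982598371866/637716674326795 + 1358*√2/18959913017 ≈ 0.26184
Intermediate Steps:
W(n) = 19 (W(n) = -5 + 24 = 19)
F(O) = √(-6 + O)
Y(T, E) = 19 - E
-107676/(-403620) + Y(-509, 698)/((-12*95 + F(14)) - 1*(-138835)) = -107676/(-403620) + (19 - 1*698)/((-12*95 + √(-6 + 14)) - 1*(-138835)) = -107676*(-1/403620) + (19 - 698)/((-1140 + √8) + 138835) = 8973/33635 - 679/((-1140 + 2*√2) + 138835) = 8973/33635 - 679/(137695 + 2*√2)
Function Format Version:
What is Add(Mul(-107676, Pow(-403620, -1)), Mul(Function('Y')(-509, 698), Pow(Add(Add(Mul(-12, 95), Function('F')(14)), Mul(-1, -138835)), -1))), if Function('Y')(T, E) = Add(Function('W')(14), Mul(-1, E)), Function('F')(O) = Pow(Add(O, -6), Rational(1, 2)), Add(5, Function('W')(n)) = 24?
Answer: Add(Rational(166982598371866, 637716674326795), Mul(Rational(1358, 18959913017), Pow(2, Rational(1, 2)))) ≈ 0.26184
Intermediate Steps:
Function('W')(n) = 19 (Function('W')(n) = Add(-5, 24) = 19)
Function('F')(O) = Pow(Add(-6, O), Rational(1, 2))
Function('Y')(T, E) = Add(19, Mul(-1, E))
Add(Mul(-107676, Pow(-403620, -1)), Mul(Function('Y')(-509, 698), Pow(Add(Add(Mul(-12, 95), Function('F')(14)), Mul(-1, -138835)), -1))) = Add(Mul(-107676, Pow(-403620, -1)), Mul(Add(19, Mul(-1, 698)), Pow(Add(Add(Mul(-12, 95), Pow(Add(-6, 14), Rational(1, 2))), Mul(-1, -138835)), -1))) = Add(Mul(-107676, Rational(-1, 403620)), Mul(Add(19, -698), Pow(Add(Add(-1140, Pow(8, Rational(1, 2))), 138835), -1))) = Add(Rational(8973, 33635), Mul(-679, Pow(Add(Add(-1140, Mul(2, Pow(2, Rational(1, 2)))), 138835), -1))) = Add(Rational(8973, 33635), Mul(-679, Pow(Add(137695, Mul(2, Pow(2, Rational(1, 2)))), -1)))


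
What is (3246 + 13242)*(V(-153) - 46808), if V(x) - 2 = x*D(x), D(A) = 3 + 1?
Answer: -781827984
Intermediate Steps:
D(A) = 4
V(x) = 2 + 4*x (V(x) = 2 + x*4 = 2 + 4*x)
(3246 + 13242)*(V(-153) - 46808) = (3246 + 13242)*((2 + 4*(-153)) - 46808) = 16488*((2 - 612) - 46808) = 16488*(-610 - 46808) = 16488*(-47418) = -781827984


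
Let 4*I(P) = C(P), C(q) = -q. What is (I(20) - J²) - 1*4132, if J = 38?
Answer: -5581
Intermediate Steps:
I(P) = -P/4 (I(P) = (-P)/4 = -P/4)
(I(20) - J²) - 1*4132 = (-¼*20 - 1*38²) - 1*4132 = (-5 - 1*1444) - 4132 = (-5 - 1444) - 4132 = -1449 - 4132 = -5581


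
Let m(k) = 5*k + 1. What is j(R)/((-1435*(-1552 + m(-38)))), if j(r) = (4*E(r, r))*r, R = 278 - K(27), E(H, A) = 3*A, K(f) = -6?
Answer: 967872/2498335 ≈ 0.38741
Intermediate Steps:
m(k) = 1 + 5*k
R = 284 (R = 278 - 1*(-6) = 278 + 6 = 284)
j(r) = 12*r² (j(r) = (4*(3*r))*r = (12*r)*r = 12*r²)
j(R)/((-1435*(-1552 + m(-38)))) = (12*284²)/((-1435*(-1552 + (1 + 5*(-38))))) = (12*80656)/((-1435*(-1552 + (1 - 190)))) = 967872/((-1435*(-1552 - 189))) = 967872/((-1435*(-1741))) = 967872/2498335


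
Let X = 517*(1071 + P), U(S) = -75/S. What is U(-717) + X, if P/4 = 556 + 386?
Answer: 597921382/239 ≈ 2.5018e+6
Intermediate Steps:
P = 3768 (P = 4*(556 + 386) = 4*942 = 3768)
X = 2501763 (X = 517*(1071 + 3768) = 517*4839 = 2501763)
U(-717) + X = -75/(-717) + 2501763 = -75*(-1/717) + 2501763 = 25/239 + 2501763 = 597921382/239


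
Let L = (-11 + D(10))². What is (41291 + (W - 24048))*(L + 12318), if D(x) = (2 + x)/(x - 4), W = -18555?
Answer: -16267488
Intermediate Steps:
D(x) = (2 + x)/(-4 + x)
L = 81 (L = (-11 + (2 + 10)/(-4 + 10))² = (-11 + 12/6)² = (-11 + (⅙)*12)² = (-11 + 2)² = (-9)² = 81)
(41291 + (W - 24048))*(L + 12318) = (41291 + (-18555 - 24048))*(81 + 12318) = (41291 - 42603)*12399 = -1312*12399 = -16267488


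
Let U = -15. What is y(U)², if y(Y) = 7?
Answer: 49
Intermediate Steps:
y(U)² = 7² = 49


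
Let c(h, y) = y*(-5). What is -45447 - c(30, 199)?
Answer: -44452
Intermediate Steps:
c(h, y) = -5*y
-45447 - c(30, 199) = -45447 - (-5)*199 = -45447 - 1*(-995) = -45447 + 995 = -44452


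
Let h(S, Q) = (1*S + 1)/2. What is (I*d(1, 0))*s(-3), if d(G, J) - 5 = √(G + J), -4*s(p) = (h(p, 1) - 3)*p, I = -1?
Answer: 18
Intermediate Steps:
h(S, Q) = ½ + S/2 (h(S, Q) = (S + 1)*(½) = (1 + S)*(½) = ½ + S/2)
s(p) = -p*(-5/2 + p/2)/4 (s(p) = -((½ + p/2) - 3)*p/4 = -(-5/2 + p/2)*p/4 = -p*(-5/2 + p/2)/4)
d(G, J) = 5 + √(G + J)
(I*d(1, 0))*s(-3) = (-(5 + √(1 + 0)))*((⅛)*(-3)*(5 - 1*(-3))) = (-(5 + √1))*((⅛)*(-3)*(5 + 3)) = (-(5 + 1))*((⅛)*(-3)*8) = -1*6*(-3) = -6*(-3) = 18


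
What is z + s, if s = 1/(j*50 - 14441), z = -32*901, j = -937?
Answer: -1767142113/61291 ≈ -28832.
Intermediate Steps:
z = -28832
s = -1/61291 (s = 1/(-937*50 - 14441) = 1/(-46850 - 14441) = 1/(-61291) = -1/61291 ≈ -1.6316e-5)
z + s = -28832 - 1/61291 = -1767142113/61291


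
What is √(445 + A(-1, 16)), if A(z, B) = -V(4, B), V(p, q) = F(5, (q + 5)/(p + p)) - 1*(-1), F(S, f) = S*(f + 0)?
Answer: 3*√766/4 ≈ 20.758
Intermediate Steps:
F(S, f) = S*f
V(p, q) = 1 + 5*(5 + q)/(2*p) (V(p, q) = 5*((q + 5)/(p + p)) - 1*(-1) = 5*((5 + q)/((2*p))) + 1 = 5*((5 + q)*(1/(2*p))) + 1 = 5*((5 + q)/(2*p)) + 1 = 5*(5 + q)/(2*p) + 1 = 1 + 5*(5 + q)/(2*p))
A(z, B) = -33/8 - 5*B/8 (A(z, B) = -(25 + 2*4 + 5*B)/(2*4) = -(25 + 8 + 5*B)/(2*4) = -(33 + 5*B)/(2*4) = -(33/8 + 5*B/8) = -33/8 - 5*B/8)
√(445 + A(-1, 16)) = √(445 + (-33/8 - 5/8*16)) = √(445 + (-33/8 - 10)) = √(445 - 113/8) = √(3447/8) = 3*√766/4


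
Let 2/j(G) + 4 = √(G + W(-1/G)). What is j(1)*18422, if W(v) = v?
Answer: -9211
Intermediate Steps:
j(G) = 2/(-4 + √(G - 1/G))
j(1)*18422 = (2/(-4 + √(1 - 1/1)))*18422 = (2/(-4 + √(1 - 1*1)))*18422 = (2/(-4 + √(1 - 1)))*18422 = (2/(-4 + √0))*18422 = (2/(-4 + 0))*18422 = (2/(-4))*18422 = (2*(-¼))*18422 = -½*18422 = -9211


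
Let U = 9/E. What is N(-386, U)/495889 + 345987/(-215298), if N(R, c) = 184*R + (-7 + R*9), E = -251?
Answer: -20845769437/11862656658 ≈ -1.7573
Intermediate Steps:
U = -9/251 (U = 9/(-251) = 9*(-1/251) = -9/251 ≈ -0.035857)
N(R, c) = -7 + 193*R (N(R, c) = 184*R + (-7 + 9*R) = -7 + 193*R)
N(-386, U)/495889 + 345987/(-215298) = (-7 + 193*(-386))/495889 + 345987/(-215298) = (-7 - 74498)*(1/495889) + 345987*(-1/215298) = -74505*1/495889 - 38443/23922 = -74505/495889 - 38443/23922 = -20845769437/11862656658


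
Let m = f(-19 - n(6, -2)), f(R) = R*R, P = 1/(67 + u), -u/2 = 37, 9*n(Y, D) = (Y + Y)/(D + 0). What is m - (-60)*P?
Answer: 20635/63 ≈ 327.54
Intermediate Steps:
n(Y, D) = 2*Y/(9*D) (n(Y, D) = ((Y + Y)/(D + 0))/9 = ((2*Y)/D)/9 = (2*Y/D)/9 = 2*Y/(9*D))
u = -74 (u = -2*37 = -74)
P = -1/7 (P = 1/(67 - 74) = 1/(-7) = -1/7 ≈ -0.14286)
f(R) = R**2
m = 3025/9 (m = (-19 - 2*6/(9*(-2)))**2 = (-19 - 2*6*(-1)/(9*2))**2 = (-19 - 1*(-2/3))**2 = (-19 + 2/3)**2 = (-55/3)**2 = 3025/9 ≈ 336.11)
m - (-60)*P = 3025/9 - (-60)*(-1)/7 = 3025/9 - 1*60/7 = 3025/9 - 60/7 = 20635/63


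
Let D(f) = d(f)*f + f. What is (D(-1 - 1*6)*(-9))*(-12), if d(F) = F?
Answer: 4536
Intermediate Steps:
D(f) = f + f² (D(f) = f*f + f = f² + f = f + f²)
(D(-1 - 1*6)*(-9))*(-12) = (((-1 - 1*6)*(1 + (-1 - 1*6)))*(-9))*(-12) = (((-1 - 6)*(1 + (-1 - 6)))*(-9))*(-12) = (-7*(1 - 7)*(-9))*(-12) = (-7*(-6)*(-9))*(-12) = (42*(-9))*(-12) = -378*(-12) = 4536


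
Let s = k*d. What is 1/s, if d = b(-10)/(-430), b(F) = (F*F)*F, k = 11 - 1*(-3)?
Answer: 43/1400 ≈ 0.030714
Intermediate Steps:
k = 14 (k = 11 + 3 = 14)
b(F) = F³ (b(F) = F²*F = F³)
d = 100/43 (d = (-10)³/(-430) = -1000*(-1/430) = 100/43 ≈ 2.3256)
s = 1400/43 (s = 14*(100/43) = 1400/43 ≈ 32.558)
1/s = 1/(1400/43) = 43/1400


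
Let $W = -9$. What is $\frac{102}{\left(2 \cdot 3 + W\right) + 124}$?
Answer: $\frac{102}{121} \approx 0.84298$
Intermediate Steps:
$\frac{102}{\left(2 \cdot 3 + W\right) + 124} = \frac{102}{\left(2 \cdot 3 - 9\right) + 124} = \frac{102}{\left(6 - 9\right) + 124} = \frac{102}{-3 + 124} = \frac{102}{121}$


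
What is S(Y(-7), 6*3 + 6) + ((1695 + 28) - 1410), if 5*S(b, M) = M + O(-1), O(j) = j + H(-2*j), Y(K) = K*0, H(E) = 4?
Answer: 1592/5 ≈ 318.40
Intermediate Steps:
Y(K) = 0
O(j) = 4 + j (O(j) = j + 4 = 4 + j)
S(b, M) = ⅗ + M/5 (S(b, M) = (M + (4 - 1))/5 = (M + 3)/5 = (3 + M)/5 = ⅗ + M/5)
S(Y(-7), 6*3 + 6) + ((1695 + 28) - 1410) = (⅗ + (6*3 + 6)/5) + ((1695 + 28) - 1410) = (⅗ + (18 + 6)/5) + (1723 - 1410) = (⅗ + (⅕)*24) + 313 = (⅗ + 24/5) + 313 = 27/5 + 313 = 1592/5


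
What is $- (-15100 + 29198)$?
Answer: $-14098$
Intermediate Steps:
$- (-15100 + 29198) = \left(-1\right) 14098 = -14098$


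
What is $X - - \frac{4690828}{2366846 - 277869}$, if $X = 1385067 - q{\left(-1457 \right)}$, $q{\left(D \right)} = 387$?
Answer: $\frac{2892569363188}{2088977} \approx 1.3847 \cdot 10^{6}$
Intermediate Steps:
$X = 1384680$ ($X = 1385067 - 387 = 1384680$)
$X - - \frac{4690828}{2366846 - 277869} = 1384680 - - \frac{4690828}{2366846 - 277869} = 1384680 - - \frac{4690828}{2088977} = 1384680 + \frac{4690828}{2088977} = \frac{2892569363188}{2088977}$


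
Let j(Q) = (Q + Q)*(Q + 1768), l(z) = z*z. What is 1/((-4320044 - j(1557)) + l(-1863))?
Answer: -1/11203325 ≈ -8.9259e-8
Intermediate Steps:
l(z) = z**2
j(Q) = 2*Q*(1768 + Q) (j(Q) = (2*Q)*(1768 + Q) = 2*Q*(1768 + Q))
1/((-4320044 - j(1557)) + l(-1863)) = 1/((-4320044 - 2*1557*(1768 + 1557)) + (-1863)**2) = 1/((-4320044 - 2*1557*3325) + 3470769) = 1/((-4320044 - 1*10354050) + 3470769) = 1/((-4320044 - 10354050) + 3470769) = 1/(-14674094 + 3470769) = 1/(-11203325) = -1/11203325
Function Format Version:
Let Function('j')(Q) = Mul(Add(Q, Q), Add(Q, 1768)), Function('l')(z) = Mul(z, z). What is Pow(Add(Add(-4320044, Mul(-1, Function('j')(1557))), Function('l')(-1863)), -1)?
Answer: Rational(-1, 11203325) ≈ -8.9259e-8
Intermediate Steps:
Function('l')(z) = Pow(z, 2)
Function('j')(Q) = Mul(2, Q, Add(1768, Q)) (Function('j')(Q) = Mul(Mul(2, Q), Add(1768, Q)) = Mul(2, Q, Add(1768, Q)))
Pow(Add(Add(-4320044, Mul(-1, Function('j')(1557))), Function('l')(-1863)), -1) = Pow(Add(Add(-4320044, Mul(-1, Mul(2, 1557, Add(1768, 1557)))), Pow(-1863, 2)), -1) = Pow(Add(Add(-4320044, Mul(-1, Mul(2, 1557, 3325))), 3470769), -1) = Pow(Add(Add(-4320044, Mul(-1, 10354050)), 3470769), -1) = Pow(Add(Add(-4320044, -10354050), 3470769), -1) = Pow(Add(-14674094, 3470769), -1) = Pow(-11203325, -1) = Rational(-1, 11203325)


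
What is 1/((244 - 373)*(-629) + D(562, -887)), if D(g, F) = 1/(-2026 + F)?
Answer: 2913/236363732 ≈ 1.2324e-5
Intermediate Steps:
1/((244 - 373)*(-629) + D(562, -887)) = 1/((244 - 373)*(-629) + 1/(-2026 - 887)) = 1/(-129*(-629) + 1/(-2913)) = 1/(81141 - 1/2913) = 1/(236363732/2913) = 2913/236363732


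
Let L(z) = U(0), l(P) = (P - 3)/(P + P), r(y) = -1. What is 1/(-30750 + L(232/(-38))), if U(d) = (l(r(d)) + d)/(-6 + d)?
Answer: -3/92251 ≈ -3.2520e-5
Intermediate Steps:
l(P) = (-3 + P)/(2*P) (l(P) = (-3 + P)/((2*P)) = (-3 + P)*(1/(2*P)) = (-3 + P)/(2*P))
U(d) = (2 + d)/(-6 + d) (U(d) = ((1/2)*(-3 - 1)/(-1) + d)/(-6 + d) = ((1/2)*(-1)*(-4) + d)/(-6 + d) = (2 + d)/(-6 + d))
L(z) = -1/3 (L(z) = (2 + 0)/(-6 + 0) = 2/(-6) = -1/6*2 = -1/3)
1/(-30750 + L(232/(-38))) = 1/(-30750 - 1/3) = 1/(-92251/3) = -3/92251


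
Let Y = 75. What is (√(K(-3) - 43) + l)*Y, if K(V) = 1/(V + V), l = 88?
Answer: 6600 + 25*I*√1554/2 ≈ 6600.0 + 492.76*I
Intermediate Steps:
K(V) = 1/(2*V)
(√(K(-3) - 43) + l)*Y = (√((½)/(-3) - 43) + 88)*75 = (√((½)*(-⅓) - 43) + 88)*75 = (√(-⅙ - 43) + 88)*75 = (√(-259/6) + 88)*75 = (I*√1554/6 + 88)*75 = (88 + I*√1554/6)*75 = 6600 + 25*I*√1554/2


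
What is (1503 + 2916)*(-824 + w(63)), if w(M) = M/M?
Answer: -3636837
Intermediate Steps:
w(M) = 1
(1503 + 2916)*(-824 + w(63)) = (1503 + 2916)*(-824 + 1) = 4419*(-823) = -3636837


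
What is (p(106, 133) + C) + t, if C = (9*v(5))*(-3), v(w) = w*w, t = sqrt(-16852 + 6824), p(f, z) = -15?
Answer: -690 + 2*I*sqrt(2507) ≈ -690.0 + 100.14*I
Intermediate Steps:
t = 2*I*sqrt(2507) (t = sqrt(-10028) = 2*I*sqrt(2507) ≈ 100.14*I)
v(w) = w**2
C = -675 (C = (9*5**2)*(-3) = (9*25)*(-3) = 225*(-3) = -675)
(p(106, 133) + C) + t = (-15 - 675) + 2*I*sqrt(2507) = -690 + 2*I*sqrt(2507)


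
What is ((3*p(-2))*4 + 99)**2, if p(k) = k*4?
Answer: 9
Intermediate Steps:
p(k) = 4*k
((3*p(-2))*4 + 99)**2 = ((3*(4*(-2)))*4 + 99)**2 = ((3*(-8))*4 + 99)**2 = (-24*4 + 99)**2 = (-96 + 99)**2 = 3**2 = 9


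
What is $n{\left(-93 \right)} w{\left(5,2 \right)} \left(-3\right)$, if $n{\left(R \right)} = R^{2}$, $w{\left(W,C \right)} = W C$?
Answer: $-259470$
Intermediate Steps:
$w{\left(W,C \right)} = C W$
$n{\left(-93 \right)} w{\left(5,2 \right)} \left(-3\right) = \left(-93\right)^{2} \cdot 2 \cdot 5 \left(-3\right) = 8649 \cdot 10 \left(-3\right) = 8649 \left(-30\right) = -259470$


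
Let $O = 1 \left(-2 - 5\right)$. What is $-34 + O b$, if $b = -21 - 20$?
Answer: $253$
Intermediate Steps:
$b = -41$ ($b = -21 - 20 = -41$)
$O = -7$ ($O = 1 \left(-7\right) = -7$)
$-34 + O b = -34 - -287 = -34 + 287 = 253$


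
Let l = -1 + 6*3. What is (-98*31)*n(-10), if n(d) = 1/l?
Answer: -3038/17 ≈ -178.71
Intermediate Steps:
l = 17 (l = -1 + 18 = 17)
n(d) = 1/17
(-98*31)*n(-10) = -98*31*(1/17) = -3038*1/17 = -3038/17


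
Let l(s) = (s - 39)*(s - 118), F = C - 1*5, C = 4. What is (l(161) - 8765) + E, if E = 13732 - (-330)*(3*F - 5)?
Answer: 7573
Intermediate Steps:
F = -1 (F = 4 - 1*5 = 4 - 5 = -1)
l(s) = (-118 + s)*(-39 + s) (l(s) = (-39 + s)*(-118 + s) = (-118 + s)*(-39 + s))
E = 11092 (E = 13732 - (-330)*(3*(-1) - 5) = 13732 - (-330)*(-3 - 5) = 13732 - (-330)*(-8) = 13732 - 1*2640 = 13732 - 2640 = 11092)
(l(161) - 8765) + E = ((4602 + 161**2 - 157*161) - 8765) + 11092 = ((4602 + 25921 - 25277) - 8765) + 11092 = (5246 - 8765) + 11092 = -3519 + 11092 = 7573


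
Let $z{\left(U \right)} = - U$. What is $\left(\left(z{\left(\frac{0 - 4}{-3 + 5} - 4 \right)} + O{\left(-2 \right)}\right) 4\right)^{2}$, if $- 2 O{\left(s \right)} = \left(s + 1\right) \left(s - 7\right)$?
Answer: $36$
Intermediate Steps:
$O{\left(s \right)} = - \frac{\left(1 + s\right) \left(-7 + s\right)}{2}$ ($O{\left(s \right)} = - \frac{\left(s + 1\right) \left(s - 7\right)}{2} = - \frac{\left(1 + s\right) \left(s - 7\right)}{2} = - \frac{\left(1 + s\right) \left(-7 + s\right)}{2}$)
$\left(\left(z{\left(\frac{0 - 4}{-3 + 5} - 4 \right)} + O{\left(-2 \right)}\right) 4\right)^{2} = \left(\left(- (\frac{0 - 4}{-3 + 5} - 4) + \left(\frac{7}{2} + 3 \left(-2\right) - \frac{\left(-2\right)^{2}}{2}\right)\right) 4\right)^{2} = \left(\left(- (- \frac{4}{2} - 4) - \frac{9}{2}\right) 4\right)^{2} = \left(\left(- (\left(-4\right) \frac{1}{2} - 4) - \frac{9}{2}\right) 4\right)^{2} = \left(\left(- (-2 - 4) - \frac{9}{2}\right) 4\right)^{2} = \left(\left(\left(-1\right) \left(-6\right) - \frac{9}{2}\right) 4\right)^{2} = \left(\left(6 - \frac{9}{2}\right) 4\right)^{2} = \left(\frac{3}{2} \cdot 4\right)^{2} = 6^{2} = 36$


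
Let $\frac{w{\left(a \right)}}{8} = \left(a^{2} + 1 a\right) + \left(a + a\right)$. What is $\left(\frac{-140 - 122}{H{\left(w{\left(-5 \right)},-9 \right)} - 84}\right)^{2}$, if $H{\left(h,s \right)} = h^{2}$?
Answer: $\frac{17161}{9972964} \approx 0.0017208$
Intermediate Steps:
$w{\left(a \right)} = 8 a^{2} + 24 a$ ($w{\left(a \right)} = 8 \left(\left(a^{2} + 1 a\right) + \left(a + a\right)\right) = 8 \left(\left(a^{2} + a\right) + 2 a\right) = 8 \left(\left(a + a^{2}\right) + 2 a\right) = 8 \left(a^{2} + 3 a\right) = 8 a^{2} + 24 a$)
$\left(\frac{-140 - 122}{H{\left(w{\left(-5 \right)},-9 \right)} - 84}\right)^{2} = \left(\frac{-140 - 122}{\left(8 \left(-5\right) \left(3 - 5\right)\right)^{2} - 84}\right)^{2} = \left(- \frac{262}{\left(8 \left(-5\right) \left(-2\right)\right)^{2} - 84}\right)^{2} = \left(- \frac{262}{80^{2} - 84}\right)^{2} = \left(- \frac{262}{6400 - 84}\right)^{2} = \left(- \frac{262}{6316}\right)^{2} = \left(\left(-262\right) \frac{1}{6316}\right)^{2} = \left(- \frac{131}{3158}\right)^{2} = \frac{17161}{9972964}$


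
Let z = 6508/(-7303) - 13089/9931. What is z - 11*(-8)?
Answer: 6222076269/72526093 ≈ 85.791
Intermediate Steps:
z = -160219915/72526093 (z = 6508*(-1/7303) - 13089*1/9931 = -6508/7303 - 13089/9931 = -160219915/72526093 ≈ -2.2091)
z - 11*(-8) = -160219915/72526093 - 11*(-8) = -160219915/72526093 - 1*(-88) = -160219915/72526093 + 88 = 6222076269/72526093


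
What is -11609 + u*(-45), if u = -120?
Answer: -6209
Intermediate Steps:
-11609 + u*(-45) = -11609 - 120*(-45) = -11609 + 5400 = -6209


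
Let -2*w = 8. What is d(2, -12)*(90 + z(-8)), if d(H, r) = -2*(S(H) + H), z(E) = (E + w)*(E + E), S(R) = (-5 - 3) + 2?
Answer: 2256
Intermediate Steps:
w = -4 (w = -1/2*8 = -4)
S(R) = -6 (S(R) = -8 + 2 = -6)
z(E) = 2*E*(-4 + E) (z(E) = (E - 4)*(E + E) = (-4 + E)*(2*E) = 2*E*(-4 + E))
d(H, r) = 12 - 2*H (d(H, r) = -2*(-6 + H) = 12 - 2*H)
d(2, -12)*(90 + z(-8)) = (12 - 2*2)*(90 + 2*(-8)*(-4 - 8)) = (12 - 4)*(90 + 2*(-8)*(-12)) = 8*(90 + 192) = 8*282 = 2256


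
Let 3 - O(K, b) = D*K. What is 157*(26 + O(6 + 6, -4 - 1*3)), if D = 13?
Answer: -19939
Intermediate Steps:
O(K, b) = 3 - 13*K
157*(26 + O(6 + 6, -4 - 1*3)) = 157*(26 + (3 - 13*(6 + 6))) = 157*(26 + (3 - 13*12)) = 157*(26 + (3 - 156)) = 157*(26 - 153) = 157*(-127) = -19939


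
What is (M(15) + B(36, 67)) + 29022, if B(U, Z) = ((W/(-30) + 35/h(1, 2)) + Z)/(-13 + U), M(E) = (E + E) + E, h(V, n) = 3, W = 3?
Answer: 20058587/690 ≈ 29070.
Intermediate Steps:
M(E) = 3*E (M(E) = 2*E + E = 3*E)
B(U, Z) = (347/30 + Z)/(-13 + U) (B(U, Z) = ((3/(-30) + 35/3) + Z)/(-13 + U) = ((3*(-1/30) + 35*(⅓)) + Z)/(-13 + U) = ((-⅒ + 35/3) + Z)/(-13 + U) = (347/30 + Z)/(-13 + U))
(M(15) + B(36, 67)) + 29022 = (3*15 + (347/30 + 67)/(-13 + 36)) + 29022 = (45 + (2357/30)/23) + 29022 = (45 + (1/23)*(2357/30)) + 29022 = (45 + 2357/690) + 29022 = 33407/690 + 29022 = 20058587/690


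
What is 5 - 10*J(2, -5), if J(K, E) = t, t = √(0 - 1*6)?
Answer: 5 - 10*I*√6 ≈ 5.0 - 24.495*I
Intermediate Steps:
t = I*√6 (t = √(0 - 6) = √(-6) = I*√6 ≈ 2.4495*I)
J(K, E) = I*√6
5 - 10*J(2, -5) = 5 - 10*I*√6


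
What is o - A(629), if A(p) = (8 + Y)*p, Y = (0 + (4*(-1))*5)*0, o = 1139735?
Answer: 1134703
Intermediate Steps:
Y = 0 (Y = (0 - 4*5)*0 = (0 - 20)*0 = -20*0 = 0)
A(p) = 8*p (A(p) = (8 + 0)*p = 8*p)
o - A(629) = 1139735 - 8*629 = 1139735 - 1*5032 = 1139735 - 5032 = 1134703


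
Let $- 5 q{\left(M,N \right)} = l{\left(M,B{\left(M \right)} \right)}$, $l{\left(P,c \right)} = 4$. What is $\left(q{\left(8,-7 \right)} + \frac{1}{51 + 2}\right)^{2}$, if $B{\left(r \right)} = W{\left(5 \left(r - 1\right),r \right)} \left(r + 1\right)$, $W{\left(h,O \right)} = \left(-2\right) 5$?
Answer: $\frac{42849}{70225} \approx 0.61017$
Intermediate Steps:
$W{\left(h,O \right)} = -10$
$B{\left(r \right)} = -10 - 10 r$ ($B{\left(r \right)} = - 10 \left(r + 1\right) = - 10 \left(1 + r\right) = -10 - 10 r$)
$q{\left(M,N \right)} = - \frac{4}{5}$ ($q{\left(M,N \right)} = \left(- \frac{1}{5}\right) 4 = - \frac{4}{5}$)
$\left(q{\left(8,-7 \right)} + \frac{1}{51 + 2}\right)^{2} = \left(- \frac{4}{5} + \frac{1}{51 + 2}\right)^{2} = \left(- \frac{4}{5} + \frac{1}{53}\right)^{2} = \left(- \frac{207}{265}\right)^{2} = \frac{42849}{70225}$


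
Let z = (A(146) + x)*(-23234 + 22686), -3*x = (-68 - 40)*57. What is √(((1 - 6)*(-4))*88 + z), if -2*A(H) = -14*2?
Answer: 2*I*√282602 ≈ 1063.2*I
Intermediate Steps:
A(H) = 14 (A(H) = -(-7)*2 = -½*(-28) = 14)
x = 2052 (x = -(-68 - 40)*57/3 = -(-36)*57 = -⅓*(-6156) = 2052)
z = -1132168 (z = (14 + 2052)*(-23234 + 22686) = 2066*(-548) = -1132168)
√(((1 - 6)*(-4))*88 + z) = √(((1 - 6)*(-4))*88 - 1132168) = √(-5*(-4)*88 - 1132168) = √(20*88 - 1132168) = √(1760 - 1132168) = √(-1130408) = 2*I*√282602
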